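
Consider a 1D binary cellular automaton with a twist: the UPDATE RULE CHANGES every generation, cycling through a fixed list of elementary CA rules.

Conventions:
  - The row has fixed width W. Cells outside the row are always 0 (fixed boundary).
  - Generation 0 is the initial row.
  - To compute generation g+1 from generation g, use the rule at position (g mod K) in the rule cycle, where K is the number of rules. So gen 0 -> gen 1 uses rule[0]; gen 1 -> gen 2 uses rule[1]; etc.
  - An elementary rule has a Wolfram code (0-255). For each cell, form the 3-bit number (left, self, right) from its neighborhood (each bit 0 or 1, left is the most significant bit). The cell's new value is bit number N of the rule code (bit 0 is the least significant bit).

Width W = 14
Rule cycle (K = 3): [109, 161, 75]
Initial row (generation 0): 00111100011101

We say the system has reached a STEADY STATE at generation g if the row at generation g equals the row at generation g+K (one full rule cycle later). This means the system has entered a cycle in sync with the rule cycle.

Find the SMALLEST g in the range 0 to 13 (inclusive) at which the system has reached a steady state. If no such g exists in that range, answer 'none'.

Answer: none

Derivation:
Gen 0: 00111100011101
Gen 1 (rule 109): 10100101010111
Gen 2 (rule 161): 01000010101010
Gen 3 (rule 75): 10011100000000
Gen 4 (rule 109): 10010101111111
Gen 5 (rule 161): 00001010111110
Gen 6 (rule 75): 11110000100010
Gen 7 (rule 109): 10010110101010
Gen 8 (rule 161): 00001001010100
Gen 9 (rule 75): 11110010000001
Gen 10 (rule 109): 10010010111101
Gen 11 (rule 161): 00000001011010
Gen 12 (rule 75): 11111110011000
Gen 13 (rule 109): 10000010011011
Gen 14 (rule 161): 00111000000100
Gen 15 (rule 75): 11101011111001
Gen 16 (rule 109): 10111110001001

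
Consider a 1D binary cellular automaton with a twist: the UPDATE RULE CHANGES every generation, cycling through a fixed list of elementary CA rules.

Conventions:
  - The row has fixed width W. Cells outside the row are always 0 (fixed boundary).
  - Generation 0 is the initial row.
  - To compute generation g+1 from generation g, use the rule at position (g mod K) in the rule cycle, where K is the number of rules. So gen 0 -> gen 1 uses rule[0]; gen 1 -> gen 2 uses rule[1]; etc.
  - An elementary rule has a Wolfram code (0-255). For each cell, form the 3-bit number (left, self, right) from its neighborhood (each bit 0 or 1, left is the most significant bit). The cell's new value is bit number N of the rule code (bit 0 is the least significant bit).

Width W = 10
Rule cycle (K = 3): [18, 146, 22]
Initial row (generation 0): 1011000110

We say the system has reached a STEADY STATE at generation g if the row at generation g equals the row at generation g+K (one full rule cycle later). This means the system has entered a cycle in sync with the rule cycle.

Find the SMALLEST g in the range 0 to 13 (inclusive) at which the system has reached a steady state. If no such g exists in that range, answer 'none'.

Gen 0: 1011000110
Gen 1 (rule 18): 0000101001
Gen 2 (rule 146): 0001000110
Gen 3 (rule 22): 0011101001
Gen 4 (rule 18): 0100000110
Gen 5 (rule 146): 1010001001
Gen 6 (rule 22): 1011011111
Gen 7 (rule 18): 0000000000
Gen 8 (rule 146): 0000000000
Gen 9 (rule 22): 0000000000
Gen 10 (rule 18): 0000000000
Gen 11 (rule 146): 0000000000
Gen 12 (rule 22): 0000000000
Gen 13 (rule 18): 0000000000
Gen 14 (rule 146): 0000000000
Gen 15 (rule 22): 0000000000
Gen 16 (rule 18): 0000000000

Answer: 7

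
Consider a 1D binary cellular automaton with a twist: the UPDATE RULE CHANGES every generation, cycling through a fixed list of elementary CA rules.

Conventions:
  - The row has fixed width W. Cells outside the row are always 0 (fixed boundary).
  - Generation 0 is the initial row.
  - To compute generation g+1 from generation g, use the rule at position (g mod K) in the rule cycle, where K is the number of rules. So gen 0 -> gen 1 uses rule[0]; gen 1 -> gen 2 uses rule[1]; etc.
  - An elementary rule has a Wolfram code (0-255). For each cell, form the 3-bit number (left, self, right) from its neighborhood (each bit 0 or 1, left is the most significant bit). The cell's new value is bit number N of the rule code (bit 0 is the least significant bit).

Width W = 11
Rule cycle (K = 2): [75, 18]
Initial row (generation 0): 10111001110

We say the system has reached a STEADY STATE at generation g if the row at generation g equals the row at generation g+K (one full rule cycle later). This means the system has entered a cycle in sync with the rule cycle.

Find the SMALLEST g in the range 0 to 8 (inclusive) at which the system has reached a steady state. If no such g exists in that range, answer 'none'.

Answer: 6

Derivation:
Gen 0: 10111001110
Gen 1 (rule 75): 00101011010
Gen 2 (rule 18): 01000000001
Gen 3 (rule 75): 10011111110
Gen 4 (rule 18): 01100000001
Gen 5 (rule 75): 11101111110
Gen 6 (rule 18): 00000000001
Gen 7 (rule 75): 11111111110
Gen 8 (rule 18): 00000000001
Gen 9 (rule 75): 11111111110
Gen 10 (rule 18): 00000000001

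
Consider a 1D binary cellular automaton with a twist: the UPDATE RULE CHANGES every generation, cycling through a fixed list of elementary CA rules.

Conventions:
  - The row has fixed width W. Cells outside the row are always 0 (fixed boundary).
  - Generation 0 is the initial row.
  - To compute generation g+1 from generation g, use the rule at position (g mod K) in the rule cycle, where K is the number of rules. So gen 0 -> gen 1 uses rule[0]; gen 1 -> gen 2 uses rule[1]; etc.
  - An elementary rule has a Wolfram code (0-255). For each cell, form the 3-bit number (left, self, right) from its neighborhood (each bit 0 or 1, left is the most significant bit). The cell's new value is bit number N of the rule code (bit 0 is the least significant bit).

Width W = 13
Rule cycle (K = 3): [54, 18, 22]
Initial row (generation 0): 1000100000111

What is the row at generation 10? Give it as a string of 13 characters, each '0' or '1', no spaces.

Answer: 1101110000000

Derivation:
Gen 0: 1000100000111
Gen 1 (rule 54): 1101110001000
Gen 2 (rule 18): 0000001010100
Gen 3 (rule 22): 0000011010110
Gen 4 (rule 54): 0000100111001
Gen 5 (rule 18): 0001011000110
Gen 6 (rule 22): 0011000101001
Gen 7 (rule 54): 0100101111111
Gen 8 (rule 18): 1011000000000
Gen 9 (rule 22): 1000100000000
Gen 10 (rule 54): 1101110000000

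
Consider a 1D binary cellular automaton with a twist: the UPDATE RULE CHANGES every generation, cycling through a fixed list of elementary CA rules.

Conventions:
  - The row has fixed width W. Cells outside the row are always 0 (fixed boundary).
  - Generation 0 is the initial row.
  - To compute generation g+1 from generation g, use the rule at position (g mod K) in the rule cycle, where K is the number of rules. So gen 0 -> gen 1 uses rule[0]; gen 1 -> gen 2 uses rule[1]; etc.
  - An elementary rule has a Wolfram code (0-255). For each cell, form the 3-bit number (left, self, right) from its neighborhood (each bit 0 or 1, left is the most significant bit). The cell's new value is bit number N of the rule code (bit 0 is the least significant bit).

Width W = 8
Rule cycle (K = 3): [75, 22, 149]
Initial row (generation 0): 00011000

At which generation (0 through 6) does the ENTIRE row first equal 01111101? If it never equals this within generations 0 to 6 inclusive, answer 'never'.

Gen 0: 00011000
Gen 1 (rule 75): 11111011
Gen 2 (rule 22): 00000000
Gen 3 (rule 149): 11111111
Gen 4 (rule 75): 10000001
Gen 5 (rule 22): 11000011
Gen 6 (rule 149): 00111000

Answer: never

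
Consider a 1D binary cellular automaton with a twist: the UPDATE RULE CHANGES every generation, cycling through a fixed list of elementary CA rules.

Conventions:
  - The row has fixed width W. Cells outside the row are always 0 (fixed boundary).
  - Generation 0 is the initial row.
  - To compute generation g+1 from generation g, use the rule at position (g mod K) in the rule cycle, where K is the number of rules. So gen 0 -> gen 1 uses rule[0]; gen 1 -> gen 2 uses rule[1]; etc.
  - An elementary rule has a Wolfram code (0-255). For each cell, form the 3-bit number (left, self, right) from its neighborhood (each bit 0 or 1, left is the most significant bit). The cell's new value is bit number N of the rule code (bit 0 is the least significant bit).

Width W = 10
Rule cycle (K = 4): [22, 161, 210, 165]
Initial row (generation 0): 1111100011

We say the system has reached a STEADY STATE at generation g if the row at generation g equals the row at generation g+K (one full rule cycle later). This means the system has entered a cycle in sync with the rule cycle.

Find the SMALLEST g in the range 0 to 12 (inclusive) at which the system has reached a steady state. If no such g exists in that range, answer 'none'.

Gen 0: 1111100011
Gen 1 (rule 22): 0000010100
Gen 2 (rule 161): 1111001001
Gen 3 (rule 210): 0111110110
Gen 4 (rule 165): 0011101000
Gen 5 (rule 22): 0100001100
Gen 6 (rule 161): 0001100001
Gen 7 (rule 210): 0010110010
Gen 8 (rule 165): 1011000010
Gen 9 (rule 22): 1000100111
Gen 10 (rule 161): 0010000010
Gen 11 (rule 210): 0101000101
Gen 12 (rule 165): 0111010111
Gen 13 (rule 22): 1000010000
Gen 14 (rule 161): 0011000111
Gen 15 (rule 210): 0101101011
Gen 16 (rule 165): 0110011100

Answer: none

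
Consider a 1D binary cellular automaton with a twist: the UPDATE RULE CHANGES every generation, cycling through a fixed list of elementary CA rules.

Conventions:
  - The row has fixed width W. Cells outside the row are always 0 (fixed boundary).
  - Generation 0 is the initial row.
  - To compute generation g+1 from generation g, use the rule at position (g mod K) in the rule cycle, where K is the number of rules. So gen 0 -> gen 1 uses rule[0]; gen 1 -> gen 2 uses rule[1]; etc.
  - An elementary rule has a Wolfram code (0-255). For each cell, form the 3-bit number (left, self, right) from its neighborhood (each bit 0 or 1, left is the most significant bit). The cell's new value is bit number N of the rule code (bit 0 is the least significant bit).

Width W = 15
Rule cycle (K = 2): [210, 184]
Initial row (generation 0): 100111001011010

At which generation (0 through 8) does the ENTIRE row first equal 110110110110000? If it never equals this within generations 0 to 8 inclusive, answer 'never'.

Gen 0: 100111001011010
Gen 1 (rule 210): 011011110001001
Gen 2 (rule 184): 010111101000100
Gen 3 (rule 210): 100011100101010
Gen 4 (rule 184): 010011010010101
Gen 5 (rule 210): 101101001100000
Gen 6 (rule 184): 011010101010000
Gen 7 (rule 210): 101000000001000
Gen 8 (rule 184): 010100000000100

Answer: never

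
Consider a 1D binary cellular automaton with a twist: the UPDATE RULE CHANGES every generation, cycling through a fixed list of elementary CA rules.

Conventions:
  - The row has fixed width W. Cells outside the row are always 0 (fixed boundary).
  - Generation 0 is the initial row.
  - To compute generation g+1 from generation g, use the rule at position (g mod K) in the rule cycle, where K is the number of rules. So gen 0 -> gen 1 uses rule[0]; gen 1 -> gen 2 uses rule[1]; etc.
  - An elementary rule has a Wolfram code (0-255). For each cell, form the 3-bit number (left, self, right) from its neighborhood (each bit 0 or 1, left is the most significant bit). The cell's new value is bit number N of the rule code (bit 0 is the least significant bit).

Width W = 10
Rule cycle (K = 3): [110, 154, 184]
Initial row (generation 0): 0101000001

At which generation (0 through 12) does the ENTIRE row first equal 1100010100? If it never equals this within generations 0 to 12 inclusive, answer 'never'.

Answer: never

Derivation:
Gen 0: 0101000001
Gen 1 (rule 110): 1111000011
Gen 2 (rule 154): 1110100110
Gen 3 (rule 184): 1101010101
Gen 4 (rule 110): 1111111111
Gen 5 (rule 154): 1111111110
Gen 6 (rule 184): 1111111101
Gen 7 (rule 110): 1000000111
Gen 8 (rule 154): 0100001110
Gen 9 (rule 184): 0010001101
Gen 10 (rule 110): 0110011111
Gen 11 (rule 154): 1101111110
Gen 12 (rule 184): 1011111101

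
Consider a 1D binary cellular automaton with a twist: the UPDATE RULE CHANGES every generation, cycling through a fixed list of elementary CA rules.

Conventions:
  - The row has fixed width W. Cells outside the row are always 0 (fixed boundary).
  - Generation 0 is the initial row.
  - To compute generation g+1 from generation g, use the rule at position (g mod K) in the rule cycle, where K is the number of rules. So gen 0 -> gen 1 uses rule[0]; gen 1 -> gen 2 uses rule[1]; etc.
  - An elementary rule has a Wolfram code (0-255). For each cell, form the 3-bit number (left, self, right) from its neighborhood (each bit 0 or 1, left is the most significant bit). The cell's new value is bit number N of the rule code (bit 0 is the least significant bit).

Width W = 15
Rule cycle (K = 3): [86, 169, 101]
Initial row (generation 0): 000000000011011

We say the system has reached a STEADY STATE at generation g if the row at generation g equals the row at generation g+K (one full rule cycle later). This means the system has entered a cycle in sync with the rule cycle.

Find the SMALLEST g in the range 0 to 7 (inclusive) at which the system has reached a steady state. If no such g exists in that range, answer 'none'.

Answer: none

Derivation:
Gen 0: 000000000011011
Gen 1 (rule 86): 000000000101001
Gen 2 (rule 169): 111111110010000
Gen 3 (rule 101): 000000010010111
Gen 4 (rule 86): 000000111110001
Gen 5 (rule 169): 111110111100100
Gen 6 (rule 101): 000011000100101
Gen 7 (rule 86): 000101101111101
Gen 8 (rule 169): 110011011111010
Gen 9 (rule 101): 010001100001110
Gen 10 (rule 86): 111010110010011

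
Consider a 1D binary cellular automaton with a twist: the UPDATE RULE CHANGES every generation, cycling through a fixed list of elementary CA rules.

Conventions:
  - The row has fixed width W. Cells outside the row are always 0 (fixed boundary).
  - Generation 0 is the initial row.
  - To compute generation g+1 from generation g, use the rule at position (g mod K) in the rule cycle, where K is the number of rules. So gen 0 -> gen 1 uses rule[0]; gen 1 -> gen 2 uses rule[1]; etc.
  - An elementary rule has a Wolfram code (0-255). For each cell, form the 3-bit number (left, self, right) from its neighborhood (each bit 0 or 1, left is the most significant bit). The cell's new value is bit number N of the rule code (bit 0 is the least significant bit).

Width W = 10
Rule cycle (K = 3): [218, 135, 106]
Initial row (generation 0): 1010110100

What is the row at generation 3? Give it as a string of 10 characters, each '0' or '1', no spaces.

Gen 0: 1010110100
Gen 1 (rule 218): 0000110010
Gen 2 (rule 135): 1111000110
Gen 3 (rule 106): 1001001110

Answer: 1001001110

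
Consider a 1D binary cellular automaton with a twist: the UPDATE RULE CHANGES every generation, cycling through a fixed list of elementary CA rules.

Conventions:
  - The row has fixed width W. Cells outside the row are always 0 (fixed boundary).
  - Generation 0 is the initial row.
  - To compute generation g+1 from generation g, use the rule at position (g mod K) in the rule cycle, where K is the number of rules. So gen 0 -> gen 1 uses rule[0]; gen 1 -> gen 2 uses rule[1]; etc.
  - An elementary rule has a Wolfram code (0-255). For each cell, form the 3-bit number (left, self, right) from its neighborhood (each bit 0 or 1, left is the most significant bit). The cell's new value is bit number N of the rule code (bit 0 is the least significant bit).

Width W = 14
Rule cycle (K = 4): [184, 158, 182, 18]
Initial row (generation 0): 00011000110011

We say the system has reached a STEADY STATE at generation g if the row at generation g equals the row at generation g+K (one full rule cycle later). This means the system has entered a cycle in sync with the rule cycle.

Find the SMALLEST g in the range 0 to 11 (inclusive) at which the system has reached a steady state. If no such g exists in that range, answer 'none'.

Answer: none

Derivation:
Gen 0: 00011000110011
Gen 1 (rule 184): 00010100101010
Gen 2 (rule 158): 00110111101011
Gen 3 (rule 182): 01001011011100
Gen 4 (rule 18): 10110000000010
Gen 5 (rule 184): 01101000000001
Gen 6 (rule 158): 11001100000011
Gen 7 (rule 182): 00110010000100
Gen 8 (rule 18): 01001101001010
Gen 9 (rule 184): 00101010100101
Gen 10 (rule 158): 01101010111101
Gen 11 (rule 182): 10011111011011
Gen 12 (rule 18): 01100000000000
Gen 13 (rule 184): 01010000000000
Gen 14 (rule 158): 11011000000000
Gen 15 (rule 182): 00100100000000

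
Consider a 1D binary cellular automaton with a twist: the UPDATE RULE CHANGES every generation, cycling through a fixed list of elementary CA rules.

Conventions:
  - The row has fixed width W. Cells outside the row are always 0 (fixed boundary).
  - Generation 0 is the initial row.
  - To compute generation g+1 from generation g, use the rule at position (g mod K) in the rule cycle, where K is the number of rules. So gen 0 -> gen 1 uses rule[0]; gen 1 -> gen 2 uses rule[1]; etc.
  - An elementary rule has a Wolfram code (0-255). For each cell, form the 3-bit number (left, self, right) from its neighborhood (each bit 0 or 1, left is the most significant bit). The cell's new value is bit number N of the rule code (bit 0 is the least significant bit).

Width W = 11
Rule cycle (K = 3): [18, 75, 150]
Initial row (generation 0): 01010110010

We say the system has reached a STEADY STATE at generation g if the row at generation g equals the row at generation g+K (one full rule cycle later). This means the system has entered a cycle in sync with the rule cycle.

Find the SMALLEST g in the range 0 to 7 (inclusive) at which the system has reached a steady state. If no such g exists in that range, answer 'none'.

Gen 0: 01010110010
Gen 1 (rule 18): 10000001101
Gen 2 (rule 75): 00111111100
Gen 3 (rule 150): 01011111010
Gen 4 (rule 18): 10000000001
Gen 5 (rule 75): 00111111110
Gen 6 (rule 150): 01011111101
Gen 7 (rule 18): 10000000000
Gen 8 (rule 75): 00111111111
Gen 9 (rule 150): 01011111110
Gen 10 (rule 18): 10000000001

Answer: none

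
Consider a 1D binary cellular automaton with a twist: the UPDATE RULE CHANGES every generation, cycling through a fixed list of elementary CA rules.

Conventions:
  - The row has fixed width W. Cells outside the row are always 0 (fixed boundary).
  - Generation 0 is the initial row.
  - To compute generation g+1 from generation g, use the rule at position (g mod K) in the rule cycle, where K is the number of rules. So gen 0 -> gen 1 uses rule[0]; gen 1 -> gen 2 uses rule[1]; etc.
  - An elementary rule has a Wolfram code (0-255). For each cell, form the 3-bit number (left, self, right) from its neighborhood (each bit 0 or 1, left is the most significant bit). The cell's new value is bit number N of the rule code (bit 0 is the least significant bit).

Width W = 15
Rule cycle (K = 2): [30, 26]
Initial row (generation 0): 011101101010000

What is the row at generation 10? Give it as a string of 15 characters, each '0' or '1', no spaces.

Gen 0: 011101101010000
Gen 1 (rule 30): 110001001011000
Gen 2 (rule 26): 101010110010100
Gen 3 (rule 30): 101010101110110
Gen 4 (rule 26): 000000001000101
Gen 5 (rule 30): 000000011101101
Gen 6 (rule 26): 000000110001000
Gen 7 (rule 30): 000001101011100
Gen 8 (rule 26): 000011000010010
Gen 9 (rule 30): 000110100111111
Gen 10 (rule 26): 001100011100000

Answer: 001100011100000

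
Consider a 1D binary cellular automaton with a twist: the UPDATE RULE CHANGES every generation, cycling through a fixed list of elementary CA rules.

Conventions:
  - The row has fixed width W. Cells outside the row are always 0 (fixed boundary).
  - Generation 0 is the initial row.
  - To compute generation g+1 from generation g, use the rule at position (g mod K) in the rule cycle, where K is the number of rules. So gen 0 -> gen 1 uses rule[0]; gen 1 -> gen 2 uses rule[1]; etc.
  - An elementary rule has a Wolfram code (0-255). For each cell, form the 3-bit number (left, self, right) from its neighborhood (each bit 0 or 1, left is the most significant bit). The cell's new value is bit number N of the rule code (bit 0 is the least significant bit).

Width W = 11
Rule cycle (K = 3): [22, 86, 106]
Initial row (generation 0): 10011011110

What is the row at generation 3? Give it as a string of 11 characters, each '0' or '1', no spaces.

Gen 0: 10011011110
Gen 1 (rule 22): 11100000001
Gen 2 (rule 86): 00110000011
Gen 3 (rule 106): 01110000111

Answer: 01110000111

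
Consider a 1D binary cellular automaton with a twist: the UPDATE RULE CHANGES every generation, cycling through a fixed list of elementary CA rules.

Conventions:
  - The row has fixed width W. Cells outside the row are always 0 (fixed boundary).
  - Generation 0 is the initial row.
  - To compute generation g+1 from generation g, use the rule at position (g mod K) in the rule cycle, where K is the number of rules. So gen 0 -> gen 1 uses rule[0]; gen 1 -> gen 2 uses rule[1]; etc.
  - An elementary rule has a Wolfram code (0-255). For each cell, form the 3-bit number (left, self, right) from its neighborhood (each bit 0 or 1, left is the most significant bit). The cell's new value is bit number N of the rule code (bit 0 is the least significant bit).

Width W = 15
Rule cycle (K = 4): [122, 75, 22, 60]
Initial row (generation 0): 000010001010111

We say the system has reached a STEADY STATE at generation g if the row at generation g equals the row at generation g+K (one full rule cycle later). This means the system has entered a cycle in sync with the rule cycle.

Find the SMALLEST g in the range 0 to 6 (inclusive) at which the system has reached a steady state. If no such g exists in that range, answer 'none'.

Answer: none

Derivation:
Gen 0: 000010001010111
Gen 1 (rule 122): 000101010101101
Gen 2 (rule 75): 111000000001100
Gen 3 (rule 22): 000100000010010
Gen 4 (rule 60): 000110000011011
Gen 5 (rule 122): 001111000111111
Gen 6 (rule 75): 111001011100001
Gen 7 (rule 22): 000111000010011
Gen 8 (rule 60): 000100100011010
Gen 9 (rule 122): 001011010111101
Gen 10 (rule 75): 110011000100100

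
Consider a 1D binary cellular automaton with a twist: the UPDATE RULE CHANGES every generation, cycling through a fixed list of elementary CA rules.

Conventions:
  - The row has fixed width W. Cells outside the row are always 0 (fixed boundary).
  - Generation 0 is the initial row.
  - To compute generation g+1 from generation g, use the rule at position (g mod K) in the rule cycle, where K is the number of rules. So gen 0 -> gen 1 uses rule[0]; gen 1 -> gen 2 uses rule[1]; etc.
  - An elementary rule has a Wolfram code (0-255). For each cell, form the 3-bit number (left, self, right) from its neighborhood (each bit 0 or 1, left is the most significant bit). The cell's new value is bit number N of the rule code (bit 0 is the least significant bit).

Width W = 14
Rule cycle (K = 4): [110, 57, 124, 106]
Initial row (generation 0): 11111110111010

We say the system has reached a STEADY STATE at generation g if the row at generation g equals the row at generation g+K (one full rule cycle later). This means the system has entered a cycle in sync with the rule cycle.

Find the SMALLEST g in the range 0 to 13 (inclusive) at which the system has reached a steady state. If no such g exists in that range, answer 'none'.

Answer: none

Derivation:
Gen 0: 11111110111010
Gen 1 (rule 110): 10000011101110
Gen 2 (rule 57): 01111010011001
Gen 3 (rule 124): 01001111011101
Gen 4 (rule 106): 10011001110110
Gen 5 (rule 110): 10111011011110
Gen 6 (rule 57): 01100110110001
Gen 7 (rule 124): 01110111111001
Gen 8 (rule 106): 11011100001010
Gen 9 (rule 110): 11110100011110
Gen 10 (rule 57): 10001011010001
Gen 11 (rule 124): 11001111111001
Gen 12 (rule 106): 11011000001010
Gen 13 (rule 110): 11111000011110
Gen 14 (rule 57): 10000111010001
Gen 15 (rule 124): 11000101111001
Gen 16 (rule 106): 11001011001010
Gen 17 (rule 110): 11011111011110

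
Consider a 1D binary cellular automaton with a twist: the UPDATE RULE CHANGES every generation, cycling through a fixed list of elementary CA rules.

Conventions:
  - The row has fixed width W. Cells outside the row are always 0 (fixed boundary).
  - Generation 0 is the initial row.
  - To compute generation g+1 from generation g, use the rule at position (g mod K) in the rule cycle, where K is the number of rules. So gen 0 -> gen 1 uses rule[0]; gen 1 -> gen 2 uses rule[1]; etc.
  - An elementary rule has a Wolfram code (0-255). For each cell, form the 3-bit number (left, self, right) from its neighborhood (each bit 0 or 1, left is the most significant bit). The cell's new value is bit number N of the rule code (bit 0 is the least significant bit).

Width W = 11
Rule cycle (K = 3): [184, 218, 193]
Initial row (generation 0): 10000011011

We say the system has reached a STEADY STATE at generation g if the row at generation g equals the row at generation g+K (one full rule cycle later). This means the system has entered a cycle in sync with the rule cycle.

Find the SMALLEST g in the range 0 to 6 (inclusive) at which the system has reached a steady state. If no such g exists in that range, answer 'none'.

Answer: none

Derivation:
Gen 0: 10000011011
Gen 1 (rule 184): 01000010110
Gen 2 (rule 218): 10100100111
Gen 3 (rule 193): 00000000011
Gen 4 (rule 184): 00000000010
Gen 5 (rule 218): 00000000101
Gen 6 (rule 193): 11111110000
Gen 7 (rule 184): 11111101000
Gen 8 (rule 218): 11111100100
Gen 9 (rule 193): 01111100001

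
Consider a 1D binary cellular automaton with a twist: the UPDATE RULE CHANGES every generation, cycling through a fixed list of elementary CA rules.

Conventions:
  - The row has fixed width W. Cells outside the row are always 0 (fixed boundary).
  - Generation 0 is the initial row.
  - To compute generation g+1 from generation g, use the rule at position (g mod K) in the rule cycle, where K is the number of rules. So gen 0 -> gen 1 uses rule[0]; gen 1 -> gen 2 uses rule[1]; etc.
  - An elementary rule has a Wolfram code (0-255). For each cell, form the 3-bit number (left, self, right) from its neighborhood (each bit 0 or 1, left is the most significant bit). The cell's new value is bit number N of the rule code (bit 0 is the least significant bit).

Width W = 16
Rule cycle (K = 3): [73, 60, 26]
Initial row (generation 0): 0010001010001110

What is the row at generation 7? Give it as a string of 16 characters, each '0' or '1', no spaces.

Gen 0: 0010001010001110
Gen 1 (rule 73): 1000100000101010
Gen 2 (rule 60): 1100110000111111
Gen 3 (rule 26): 1011101001100000
Gen 4 (rule 73): 0010100001101111
Gen 5 (rule 60): 0011110001011000
Gen 6 (rule 26): 0110001010010100
Gen 7 (rule 73): 0110100000000001

Answer: 0110100000000001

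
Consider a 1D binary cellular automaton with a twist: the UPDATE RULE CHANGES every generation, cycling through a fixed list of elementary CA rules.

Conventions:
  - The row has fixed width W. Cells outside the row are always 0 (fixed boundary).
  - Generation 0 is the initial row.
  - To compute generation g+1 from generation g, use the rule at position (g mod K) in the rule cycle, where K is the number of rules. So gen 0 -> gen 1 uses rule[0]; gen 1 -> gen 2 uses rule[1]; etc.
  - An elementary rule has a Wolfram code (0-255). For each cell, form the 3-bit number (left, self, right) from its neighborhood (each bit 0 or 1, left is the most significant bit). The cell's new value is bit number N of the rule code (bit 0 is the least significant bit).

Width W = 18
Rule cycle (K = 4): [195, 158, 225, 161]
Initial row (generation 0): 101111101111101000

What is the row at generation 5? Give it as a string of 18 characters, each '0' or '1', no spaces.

Gen 0: 101111101111101000
Gen 1 (rule 195): 000111100111100011
Gen 2 (rule 158): 001111011111010110
Gen 3 (rule 225): 100111101111101010
Gen 4 (rule 161): 000011010111010100
Gen 5 (rule 195): 111101000011000001

Answer: 111101000011000001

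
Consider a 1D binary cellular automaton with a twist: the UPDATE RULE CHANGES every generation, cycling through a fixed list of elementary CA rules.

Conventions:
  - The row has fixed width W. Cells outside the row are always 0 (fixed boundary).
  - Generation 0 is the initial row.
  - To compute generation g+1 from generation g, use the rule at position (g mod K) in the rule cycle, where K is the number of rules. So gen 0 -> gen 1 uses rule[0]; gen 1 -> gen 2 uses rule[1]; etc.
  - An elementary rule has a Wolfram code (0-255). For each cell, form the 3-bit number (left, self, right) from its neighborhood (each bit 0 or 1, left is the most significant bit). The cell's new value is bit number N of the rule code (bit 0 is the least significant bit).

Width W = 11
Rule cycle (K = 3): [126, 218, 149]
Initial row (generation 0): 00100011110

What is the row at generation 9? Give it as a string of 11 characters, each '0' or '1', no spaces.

Gen 0: 00100011110
Gen 1 (rule 126): 01110110011
Gen 2 (rule 218): 11110111111
Gen 3 (rule 149): 01100011110
Gen 4 (rule 126): 11110110011
Gen 5 (rule 218): 11110111111
Gen 6 (rule 149): 01100011110
Gen 7 (rule 126): 11110110011
Gen 8 (rule 218): 11110111111
Gen 9 (rule 149): 01100011110

Answer: 01100011110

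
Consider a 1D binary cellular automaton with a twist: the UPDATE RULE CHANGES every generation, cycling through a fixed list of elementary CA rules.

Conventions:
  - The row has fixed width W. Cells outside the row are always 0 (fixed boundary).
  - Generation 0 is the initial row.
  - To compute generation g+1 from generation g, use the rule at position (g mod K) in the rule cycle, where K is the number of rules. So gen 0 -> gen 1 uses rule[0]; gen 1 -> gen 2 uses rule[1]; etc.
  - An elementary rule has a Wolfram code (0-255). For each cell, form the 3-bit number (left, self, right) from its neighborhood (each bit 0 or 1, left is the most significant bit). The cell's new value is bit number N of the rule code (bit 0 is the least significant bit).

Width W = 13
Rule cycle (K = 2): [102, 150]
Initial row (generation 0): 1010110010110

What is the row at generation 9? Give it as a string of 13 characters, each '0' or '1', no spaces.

Gen 0: 1010110010110
Gen 1 (rule 102): 1111010111010
Gen 2 (rule 150): 0110010010011
Gen 3 (rule 102): 1010110110101
Gen 4 (rule 150): 1010000000101
Gen 5 (rule 102): 1110000001111
Gen 6 (rule 150): 0101000010110
Gen 7 (rule 102): 1111000111010
Gen 8 (rule 150): 0110101010011
Gen 9 (rule 102): 1011111110101

Answer: 1011111110101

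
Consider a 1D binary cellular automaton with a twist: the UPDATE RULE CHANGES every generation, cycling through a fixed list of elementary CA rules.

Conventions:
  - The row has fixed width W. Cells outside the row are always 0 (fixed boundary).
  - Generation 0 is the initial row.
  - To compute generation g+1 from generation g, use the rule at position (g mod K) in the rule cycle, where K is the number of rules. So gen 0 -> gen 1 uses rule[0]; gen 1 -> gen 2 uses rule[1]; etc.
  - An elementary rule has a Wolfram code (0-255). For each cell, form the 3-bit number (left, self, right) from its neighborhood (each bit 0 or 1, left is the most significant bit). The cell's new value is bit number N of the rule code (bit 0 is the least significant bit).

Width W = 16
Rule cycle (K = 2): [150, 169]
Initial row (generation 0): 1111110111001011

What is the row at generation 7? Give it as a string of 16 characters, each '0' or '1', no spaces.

Gen 0: 1111110111001011
Gen 1 (rule 150): 0111100010111000
Gen 2 (rule 169): 0111001001110011
Gen 3 (rule 150): 1010111110101100
Gen 4 (rule 169): 0101111101011001
Gen 5 (rule 150): 1100111001000111
Gen 6 (rule 169): 1000110000010110
Gen 7 (rule 150): 1101001000110001

Answer: 1101001000110001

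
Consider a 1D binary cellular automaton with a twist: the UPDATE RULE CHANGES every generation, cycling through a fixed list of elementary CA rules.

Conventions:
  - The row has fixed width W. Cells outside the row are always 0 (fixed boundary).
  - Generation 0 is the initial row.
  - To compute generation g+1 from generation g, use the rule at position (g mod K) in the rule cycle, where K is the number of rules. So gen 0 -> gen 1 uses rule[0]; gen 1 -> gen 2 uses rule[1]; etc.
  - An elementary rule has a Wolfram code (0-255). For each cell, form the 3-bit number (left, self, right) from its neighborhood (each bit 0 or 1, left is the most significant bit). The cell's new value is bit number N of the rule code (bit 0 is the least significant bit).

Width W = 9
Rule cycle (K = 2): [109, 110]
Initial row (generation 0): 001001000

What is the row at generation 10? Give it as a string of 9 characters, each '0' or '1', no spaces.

Gen 0: 001001000
Gen 1 (rule 109): 101001011
Gen 2 (rule 110): 111011111
Gen 3 (rule 109): 101110001
Gen 4 (rule 110): 111010011
Gen 5 (rule 109): 101110011
Gen 6 (rule 110): 111010111
Gen 7 (rule 109): 101111101
Gen 8 (rule 110): 111000111
Gen 9 (rule 109): 101010101
Gen 10 (rule 110): 111111111

Answer: 111111111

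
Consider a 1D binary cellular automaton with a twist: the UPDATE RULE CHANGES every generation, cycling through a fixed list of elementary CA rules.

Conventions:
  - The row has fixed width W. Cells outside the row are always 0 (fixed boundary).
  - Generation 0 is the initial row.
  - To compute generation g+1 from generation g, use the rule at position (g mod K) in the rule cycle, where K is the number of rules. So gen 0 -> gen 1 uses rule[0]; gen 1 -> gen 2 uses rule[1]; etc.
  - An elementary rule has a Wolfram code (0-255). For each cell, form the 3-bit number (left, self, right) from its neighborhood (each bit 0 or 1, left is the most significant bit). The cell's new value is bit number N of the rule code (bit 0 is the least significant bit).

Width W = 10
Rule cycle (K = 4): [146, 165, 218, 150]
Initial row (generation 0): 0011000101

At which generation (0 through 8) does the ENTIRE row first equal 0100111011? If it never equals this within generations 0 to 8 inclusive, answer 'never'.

Answer: 2

Derivation:
Gen 0: 0011000101
Gen 1 (rule 146): 0100101000
Gen 2 (rule 165): 0100111011
Gen 3 (rule 218): 1011111011
Gen 4 (rule 150): 1001110000
Gen 5 (rule 146): 0110101000
Gen 6 (rule 165): 0001111011
Gen 7 (rule 218): 0011111011
Gen 8 (rule 150): 0101110000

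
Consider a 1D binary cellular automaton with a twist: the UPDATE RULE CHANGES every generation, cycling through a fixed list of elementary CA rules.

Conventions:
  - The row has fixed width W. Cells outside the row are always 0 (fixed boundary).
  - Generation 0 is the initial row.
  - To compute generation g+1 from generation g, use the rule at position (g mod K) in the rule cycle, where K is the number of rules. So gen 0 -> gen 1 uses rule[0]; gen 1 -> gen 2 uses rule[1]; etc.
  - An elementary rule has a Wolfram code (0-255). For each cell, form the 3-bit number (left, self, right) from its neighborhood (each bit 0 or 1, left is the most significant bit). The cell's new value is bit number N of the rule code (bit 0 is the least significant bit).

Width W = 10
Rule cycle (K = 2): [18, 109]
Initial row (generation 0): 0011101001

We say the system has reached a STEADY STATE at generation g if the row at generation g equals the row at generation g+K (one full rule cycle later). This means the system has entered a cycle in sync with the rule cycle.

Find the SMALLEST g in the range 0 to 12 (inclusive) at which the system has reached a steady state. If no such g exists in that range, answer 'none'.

Answer: 5

Derivation:
Gen 0: 0011101001
Gen 1 (rule 18): 0100000110
Gen 2 (rule 109): 0101110110
Gen 3 (rule 18): 1000000001
Gen 4 (rule 109): 1011111101
Gen 5 (rule 18): 0000000000
Gen 6 (rule 109): 1111111111
Gen 7 (rule 18): 0000000000
Gen 8 (rule 109): 1111111111
Gen 9 (rule 18): 0000000000
Gen 10 (rule 109): 1111111111
Gen 11 (rule 18): 0000000000
Gen 12 (rule 109): 1111111111
Gen 13 (rule 18): 0000000000
Gen 14 (rule 109): 1111111111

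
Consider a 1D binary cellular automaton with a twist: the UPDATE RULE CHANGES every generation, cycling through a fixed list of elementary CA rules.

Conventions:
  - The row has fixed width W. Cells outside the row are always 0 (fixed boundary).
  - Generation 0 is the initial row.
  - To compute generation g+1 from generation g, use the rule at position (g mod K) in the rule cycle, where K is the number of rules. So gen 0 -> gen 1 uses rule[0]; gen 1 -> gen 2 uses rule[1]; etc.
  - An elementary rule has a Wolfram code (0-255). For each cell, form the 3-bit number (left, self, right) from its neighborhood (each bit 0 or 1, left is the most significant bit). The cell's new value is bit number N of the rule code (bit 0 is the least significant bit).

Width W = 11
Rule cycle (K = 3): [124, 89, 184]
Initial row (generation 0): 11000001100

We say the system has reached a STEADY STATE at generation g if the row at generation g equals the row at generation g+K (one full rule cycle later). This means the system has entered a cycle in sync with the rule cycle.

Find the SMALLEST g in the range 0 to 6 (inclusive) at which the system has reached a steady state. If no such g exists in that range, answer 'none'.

Answer: none

Derivation:
Gen 0: 11000001100
Gen 1 (rule 124): 11100001110
Gen 2 (rule 89): 10111101011
Gen 3 (rule 184): 01111010110
Gen 4 (rule 124): 01001111111
Gen 5 (rule 89): 00101000001
Gen 6 (rule 184): 00010100000
Gen 7 (rule 124): 00011110000
Gen 8 (rule 89): 11010011111
Gen 9 (rule 184): 10101011110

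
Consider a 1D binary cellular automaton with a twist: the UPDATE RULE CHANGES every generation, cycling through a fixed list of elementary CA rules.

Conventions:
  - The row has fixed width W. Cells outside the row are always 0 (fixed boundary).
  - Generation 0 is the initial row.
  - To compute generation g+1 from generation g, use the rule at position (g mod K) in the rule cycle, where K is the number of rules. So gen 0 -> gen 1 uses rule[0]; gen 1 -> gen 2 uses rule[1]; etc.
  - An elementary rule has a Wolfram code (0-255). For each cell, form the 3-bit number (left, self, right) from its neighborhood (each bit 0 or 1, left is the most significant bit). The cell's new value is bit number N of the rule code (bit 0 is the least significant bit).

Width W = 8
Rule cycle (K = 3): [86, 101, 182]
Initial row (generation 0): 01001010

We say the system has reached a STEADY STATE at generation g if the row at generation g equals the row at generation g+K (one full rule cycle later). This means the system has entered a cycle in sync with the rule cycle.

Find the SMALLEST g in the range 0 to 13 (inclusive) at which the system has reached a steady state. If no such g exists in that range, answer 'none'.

Gen 0: 01001010
Gen 1 (rule 86): 11111011
Gen 2 (rule 101): 00001101
Gen 3 (rule 182): 00010011
Gen 4 (rule 86): 00111101
Gen 5 (rule 101): 10000111
Gen 6 (rule 182): 11001010
Gen 7 (rule 86): 01111011
Gen 8 (rule 101): 00001101
Gen 9 (rule 182): 00010011
Gen 10 (rule 86): 00111101
Gen 11 (rule 101): 10000111
Gen 12 (rule 182): 11001010
Gen 13 (rule 86): 01111011
Gen 14 (rule 101): 00001101
Gen 15 (rule 182): 00010011
Gen 16 (rule 86): 00111101

Answer: none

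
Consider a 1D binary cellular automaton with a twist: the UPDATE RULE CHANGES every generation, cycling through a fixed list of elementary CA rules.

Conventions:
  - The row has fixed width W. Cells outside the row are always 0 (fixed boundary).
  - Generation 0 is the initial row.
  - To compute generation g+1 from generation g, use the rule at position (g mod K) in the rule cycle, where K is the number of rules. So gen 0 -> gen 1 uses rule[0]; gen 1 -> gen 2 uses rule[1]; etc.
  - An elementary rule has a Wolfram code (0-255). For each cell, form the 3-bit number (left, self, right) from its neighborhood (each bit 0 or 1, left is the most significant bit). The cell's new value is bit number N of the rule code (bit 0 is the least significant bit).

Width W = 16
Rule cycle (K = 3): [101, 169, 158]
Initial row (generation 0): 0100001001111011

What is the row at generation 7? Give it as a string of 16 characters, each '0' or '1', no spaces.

Gen 0: 0100001001111011
Gen 1 (rule 101): 0101101000001101
Gen 2 (rule 169): 0011010011101010
Gen 3 (rule 158): 0110011111001011
Gen 4 (rule 101): 0010000001001101
Gen 5 (rule 169): 1000111100001010
Gen 6 (rule 158): 1101111010011011
Gen 7 (rule 101): 0110001110001101

Answer: 0110001110001101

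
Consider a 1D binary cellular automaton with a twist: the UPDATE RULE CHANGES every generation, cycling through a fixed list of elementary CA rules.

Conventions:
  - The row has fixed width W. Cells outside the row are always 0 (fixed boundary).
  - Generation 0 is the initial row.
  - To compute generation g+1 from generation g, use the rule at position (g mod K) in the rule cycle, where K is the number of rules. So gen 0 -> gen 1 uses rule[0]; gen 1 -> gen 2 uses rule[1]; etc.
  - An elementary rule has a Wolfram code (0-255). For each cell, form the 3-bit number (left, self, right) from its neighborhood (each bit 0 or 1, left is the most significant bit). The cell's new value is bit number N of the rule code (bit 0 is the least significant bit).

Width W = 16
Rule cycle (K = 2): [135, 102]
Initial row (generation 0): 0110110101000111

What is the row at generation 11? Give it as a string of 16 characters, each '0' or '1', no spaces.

Gen 0: 0110110101000111
Gen 1 (rule 135): 1000000101011010
Gen 2 (rule 102): 1000001111101110
Gen 3 (rule 135): 1011110111000100
Gen 4 (rule 102): 1100011001001100
Gen 5 (rule 135): 0001100011010001
Gen 6 (rule 102): 0010100101110011
Gen 7 (rule 135): 1110101100100100
Gen 8 (rule 102): 0011110101101100
Gen 9 (rule 135): 1101100100000001
Gen 10 (rule 102): 0110101100000011
Gen 11 (rule 135): 1000100001111100

Answer: 1000100001111100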